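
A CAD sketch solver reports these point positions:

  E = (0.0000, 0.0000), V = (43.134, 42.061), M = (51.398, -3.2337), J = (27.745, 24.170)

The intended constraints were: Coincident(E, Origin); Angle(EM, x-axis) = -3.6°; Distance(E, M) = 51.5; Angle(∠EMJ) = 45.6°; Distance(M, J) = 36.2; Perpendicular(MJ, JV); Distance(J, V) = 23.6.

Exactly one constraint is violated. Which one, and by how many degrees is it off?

Perpendicular(MJ, JV) — off by 8.50°.

E = (0.00, 0.00) ✓; EM at -3.600° ✓; |EM| = 51.50 ✓; ∠EMJ = 45.60° ✓; |MJ| = 36.20 ✓; ∠(MJ, JV) = 81.50° ✗; |JV| = 23.60 ✓.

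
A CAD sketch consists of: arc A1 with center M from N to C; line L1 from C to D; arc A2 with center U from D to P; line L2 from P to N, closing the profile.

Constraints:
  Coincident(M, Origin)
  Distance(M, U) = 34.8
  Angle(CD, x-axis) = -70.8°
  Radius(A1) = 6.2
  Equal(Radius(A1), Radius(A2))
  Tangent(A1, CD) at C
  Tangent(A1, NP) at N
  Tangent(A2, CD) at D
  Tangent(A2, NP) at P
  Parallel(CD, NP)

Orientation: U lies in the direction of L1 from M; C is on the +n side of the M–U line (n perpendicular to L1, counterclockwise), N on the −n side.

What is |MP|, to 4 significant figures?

35.35

Tangency of A1 to both parallel lines with radius 6.2 puts C and N at M ± 6.2·n: C = (5.855, 2.039), N = (-5.855, -2.039). Equal radii place D and P the same way about U: D = U + 6.2·n = (17.30, -30.83), P = U − 6.2·n = (5.589, -34.90). Then |MP| = |P − M| = 35.35.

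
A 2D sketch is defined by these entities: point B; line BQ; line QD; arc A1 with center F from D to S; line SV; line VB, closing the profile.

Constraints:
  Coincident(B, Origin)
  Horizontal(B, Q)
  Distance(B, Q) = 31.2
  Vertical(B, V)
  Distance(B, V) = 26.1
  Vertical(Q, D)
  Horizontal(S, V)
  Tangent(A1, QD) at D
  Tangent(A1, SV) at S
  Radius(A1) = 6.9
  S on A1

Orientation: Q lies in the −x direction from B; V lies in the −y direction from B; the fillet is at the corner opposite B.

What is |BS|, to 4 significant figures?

35.66

The virtual corner opposite B is at (-31.20, -26.10). Tangency of A1 to QD means the radius FD is perpendicular to QD and the tangent condition forces FS to be normal to SV, with radius 6.9, so the center F sits 6.9 in from both sides at F = (-24.30, -19.20). That places the tangent points at D = (-31.20, -19.20) on QD and S = (-24.30, -26.10) on SV. Then |BS| = |S − B| = 35.66.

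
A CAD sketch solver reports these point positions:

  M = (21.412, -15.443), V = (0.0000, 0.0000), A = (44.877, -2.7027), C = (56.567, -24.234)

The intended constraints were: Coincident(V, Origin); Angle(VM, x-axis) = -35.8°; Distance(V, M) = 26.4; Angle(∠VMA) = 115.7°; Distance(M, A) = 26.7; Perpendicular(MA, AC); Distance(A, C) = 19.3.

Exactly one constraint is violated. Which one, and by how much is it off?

Distance(A, C) = 19.3 — off by 5.20.

V = (0.00, 0.00) ✓; VM at -35.80° ✓; |VM| = 26.40 ✓; ∠VMA = 115.7° ✓; |MA| = 26.70 ✓; ∠(MA, AC) = 90.00° ✓; |AC| = 24.50 ✗.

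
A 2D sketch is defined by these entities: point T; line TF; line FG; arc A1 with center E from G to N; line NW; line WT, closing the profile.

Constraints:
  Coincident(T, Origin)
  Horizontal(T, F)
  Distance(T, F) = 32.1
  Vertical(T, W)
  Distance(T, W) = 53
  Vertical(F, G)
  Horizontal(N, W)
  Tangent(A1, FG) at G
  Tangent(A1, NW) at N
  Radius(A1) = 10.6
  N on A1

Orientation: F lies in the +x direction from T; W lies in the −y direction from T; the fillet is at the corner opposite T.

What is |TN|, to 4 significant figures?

57.19

T is at the origin; T and F share the same y with |TF| = 32.1 and F on the +x side, so F = (32.10, 0.000). TW is vertical with |TW| = 53.0 and W on the −y side, so W = (0.000, -53.00). The virtual corner opposite T is at (32.10, -53.00). The tangent condition forces EG to be normal to FG and A1 meets NW tangentially, so EN is at right angles to NW, with radius 10.6, so the center E sits 10.6 in from both sides at E = (21.50, -42.40). That places the tangent points at G = (32.10, -42.40) on FG and N = (21.50, -53.00) on NW. Then |TN| = |N − T| = 57.19.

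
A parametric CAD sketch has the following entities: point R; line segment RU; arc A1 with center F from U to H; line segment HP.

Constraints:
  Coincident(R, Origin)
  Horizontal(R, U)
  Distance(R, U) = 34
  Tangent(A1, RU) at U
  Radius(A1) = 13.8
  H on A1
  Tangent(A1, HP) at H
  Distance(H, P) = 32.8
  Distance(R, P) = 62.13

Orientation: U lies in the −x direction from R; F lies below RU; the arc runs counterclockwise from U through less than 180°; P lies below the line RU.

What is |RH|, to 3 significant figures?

50.4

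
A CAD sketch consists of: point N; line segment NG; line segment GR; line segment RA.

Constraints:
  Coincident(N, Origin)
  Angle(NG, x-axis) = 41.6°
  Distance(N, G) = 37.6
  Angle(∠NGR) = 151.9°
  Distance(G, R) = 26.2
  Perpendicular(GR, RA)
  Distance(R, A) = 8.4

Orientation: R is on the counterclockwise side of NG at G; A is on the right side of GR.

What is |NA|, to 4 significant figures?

64.86

N is at the origin; NG runs at 41.6° with length 37.6, so G = 37.6·(cos 41.6°, sin 41.6°) = (28.12, 24.96). ∠NGR = 151.9°, so GR runs at 41.6° + (180° − 151.9°) = 69.70° from the x-axis; with |GR| = 26.2, R = G + 26.2·(cos 69.70°, sin 69.70°) = (37.21, 49.54). The perpendicularity gives RA at right angles to GR; with |RA| = 8.4 on the right of GR, A = R + 8.4·(0.9379, -0.3469) = (45.09, 46.62). Then |NA| = |A − N| = 64.86.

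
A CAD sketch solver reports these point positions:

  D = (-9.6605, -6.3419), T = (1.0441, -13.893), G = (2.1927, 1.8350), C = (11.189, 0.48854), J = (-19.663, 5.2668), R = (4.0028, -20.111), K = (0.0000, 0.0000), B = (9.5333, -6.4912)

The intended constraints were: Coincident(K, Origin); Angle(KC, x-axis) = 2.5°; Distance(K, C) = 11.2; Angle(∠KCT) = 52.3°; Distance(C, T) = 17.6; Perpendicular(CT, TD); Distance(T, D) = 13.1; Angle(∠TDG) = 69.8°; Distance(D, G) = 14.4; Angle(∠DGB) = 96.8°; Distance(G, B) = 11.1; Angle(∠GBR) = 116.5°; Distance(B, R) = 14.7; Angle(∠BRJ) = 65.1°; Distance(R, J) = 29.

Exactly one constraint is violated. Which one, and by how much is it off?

Distance(R, J) = 29 — off by 5.70.

K = (0.00, 0.00) ✓; KC at 2.500° ✓; |KC| = 11.20 ✓; ∠KCT = 52.30° ✓; |CT| = 17.60 ✓; ∠(CT, TD) = 90.00° ✓; |TD| = 13.10 ✓; ∠TDG = 69.80° ✓; |DG| = 14.40 ✓; ∠DGB = 96.80° ✓; |GB| = 11.10 ✓; ∠GBR = 116.5° ✓; |BR| = 14.70 ✓; ∠BRJ = 65.10° ✓; |RJ| = 34.70 ✗.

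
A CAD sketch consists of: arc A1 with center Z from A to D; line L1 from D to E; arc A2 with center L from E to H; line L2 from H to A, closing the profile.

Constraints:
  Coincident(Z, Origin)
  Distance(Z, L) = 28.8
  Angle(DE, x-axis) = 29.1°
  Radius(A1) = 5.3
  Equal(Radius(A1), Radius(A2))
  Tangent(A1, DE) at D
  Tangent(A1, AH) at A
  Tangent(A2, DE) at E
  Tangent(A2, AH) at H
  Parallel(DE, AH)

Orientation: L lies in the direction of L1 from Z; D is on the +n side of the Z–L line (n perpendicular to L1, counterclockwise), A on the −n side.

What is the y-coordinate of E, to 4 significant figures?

18.64

The slot axis is L1's direction at 29.1°, so u = (cos 29.1°, sin 29.1°) = (0.8738, 0.4863) and n = (−sin 29.1°, cos 29.1°) = (-0.4863, 0.8738). Z is at the origin and L lies 28.8 along u from Z, so L = 28.8·u = (25.16, 14.01). Tangency of A1 to both parallel lines with radius 5.3 puts D and A at Z ± 5.3·n: D = (-2.578, 4.631), A = (2.578, -4.631). Equal radii place E and H the same way about L: E = L + 5.3·n = (22.59, 18.64), H = L − 5.3·n = (27.74, 9.375). So E.y = 18.64.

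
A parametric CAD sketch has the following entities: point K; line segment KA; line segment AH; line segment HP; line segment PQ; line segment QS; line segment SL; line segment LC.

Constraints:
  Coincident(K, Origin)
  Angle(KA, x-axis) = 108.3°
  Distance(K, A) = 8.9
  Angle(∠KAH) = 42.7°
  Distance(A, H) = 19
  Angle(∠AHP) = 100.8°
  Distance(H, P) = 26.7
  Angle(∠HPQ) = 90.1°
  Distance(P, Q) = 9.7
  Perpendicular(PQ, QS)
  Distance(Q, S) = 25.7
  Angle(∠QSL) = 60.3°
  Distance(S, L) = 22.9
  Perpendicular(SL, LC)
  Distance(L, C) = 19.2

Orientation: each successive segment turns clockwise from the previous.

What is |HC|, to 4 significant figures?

29.03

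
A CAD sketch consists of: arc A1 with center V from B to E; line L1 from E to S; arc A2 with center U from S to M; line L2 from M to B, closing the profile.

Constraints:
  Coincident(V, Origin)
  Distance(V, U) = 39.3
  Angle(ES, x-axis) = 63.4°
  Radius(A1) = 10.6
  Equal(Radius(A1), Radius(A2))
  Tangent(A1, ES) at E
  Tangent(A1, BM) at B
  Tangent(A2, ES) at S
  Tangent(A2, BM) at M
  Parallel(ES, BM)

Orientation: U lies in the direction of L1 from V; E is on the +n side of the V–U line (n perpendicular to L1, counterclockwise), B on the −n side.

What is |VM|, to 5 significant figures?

40.704

Tangency of A1 to both parallel lines with radius 10.6 puts E and B at V ± 10.6·n: E = (-9.4780, 4.7462), B = (9.4780, -4.7462). Equal radii place S and M the same way about U: S = U + 10.6·n = (8.1189, 39.887), M = U − 10.6·n = (27.075, 30.394). Then |VM| = |M − V| = 40.704.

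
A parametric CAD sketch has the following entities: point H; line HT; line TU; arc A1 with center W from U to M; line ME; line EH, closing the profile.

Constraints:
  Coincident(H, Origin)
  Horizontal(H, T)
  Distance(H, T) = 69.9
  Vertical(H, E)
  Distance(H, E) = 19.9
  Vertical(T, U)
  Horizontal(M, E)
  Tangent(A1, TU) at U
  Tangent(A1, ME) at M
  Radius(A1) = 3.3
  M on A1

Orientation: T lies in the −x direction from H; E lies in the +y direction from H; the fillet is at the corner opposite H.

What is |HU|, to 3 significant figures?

71.8

H is at the origin; H and T share the same y with |HT| = 69.9 and T on the −x side, so T = (-69.9, 0.00). H and E share the same x with |HE| = 19.9 and E on the +y side, so E = (0.00, 19.9). The virtual corner opposite H is at (-69.9, 19.9). Since A1 is tangent to TU there, WU ⟂ TU and A1 meets ME tangentially, so WM is at right angles to ME, with radius 3.3, so the center W sits 3.3 in from both sides at W = (-66.6, 16.6). That places the tangent points at U = (-69.9, 16.6) on TU and M = (-66.6, 19.9) on ME. Then |HU| = |U − H| = 71.8.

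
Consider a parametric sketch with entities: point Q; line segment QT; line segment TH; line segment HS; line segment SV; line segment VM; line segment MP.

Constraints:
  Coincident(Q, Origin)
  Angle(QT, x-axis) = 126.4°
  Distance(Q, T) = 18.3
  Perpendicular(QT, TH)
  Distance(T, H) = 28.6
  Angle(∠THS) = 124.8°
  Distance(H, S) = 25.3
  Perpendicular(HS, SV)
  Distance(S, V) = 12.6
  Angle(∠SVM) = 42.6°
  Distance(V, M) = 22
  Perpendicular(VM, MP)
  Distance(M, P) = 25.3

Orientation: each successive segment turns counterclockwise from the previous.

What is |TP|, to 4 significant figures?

63.33

Q is at the origin; QT runs at 126.4° with length 18.3, so T = (-10.86, 14.73). The perpendicularity gives TH at right angles to QT, so TH runs at -143.6°; with |TH| = 28.6, H = (-33.88, -2.242). ∠THS = 124.8° gives HS at -88.40° from the x-axis; with |HS| = 25.3, S = (-33.17, -27.53). The perpendicularity gives SV at right angles to HS, so SV runs at 1.600°; with |SV| = 12.6, V = (-20.58, -27.18). ∠SVM = 42.6° gives VM at 139.0° from the x-axis; with |VM| = 22.0, M = (-37.18, -12.75). VM is perpendicular to MP, so MP runs at -131.0°; with |MP| = 25.3, P = (-53.78, -31.84). Then |TP| = |P − T| = 63.33.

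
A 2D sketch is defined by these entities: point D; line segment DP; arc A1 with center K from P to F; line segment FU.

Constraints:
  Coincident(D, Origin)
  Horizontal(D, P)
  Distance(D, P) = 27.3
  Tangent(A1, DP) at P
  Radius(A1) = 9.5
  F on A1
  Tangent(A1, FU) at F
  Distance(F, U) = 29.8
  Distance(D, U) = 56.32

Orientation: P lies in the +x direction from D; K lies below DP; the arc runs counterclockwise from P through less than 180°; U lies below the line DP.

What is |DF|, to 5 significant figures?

26.563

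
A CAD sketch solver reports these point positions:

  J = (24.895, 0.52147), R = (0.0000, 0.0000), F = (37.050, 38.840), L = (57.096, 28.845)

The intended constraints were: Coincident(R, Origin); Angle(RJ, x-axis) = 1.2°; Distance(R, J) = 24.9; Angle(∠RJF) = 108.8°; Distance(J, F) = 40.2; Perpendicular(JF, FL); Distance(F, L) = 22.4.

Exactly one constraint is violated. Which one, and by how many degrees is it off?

Perpendicular(JF, FL) — off by 8.90°.

R = (0.00, 0.00) ✓; RJ at 1.200° ✓; |RJ| = 24.90 ✓; ∠RJF = 108.8° ✓; |JF| = 40.20 ✓; ∠(JF, FL) = 98.90° ✗; |FL| = 22.40 ✓.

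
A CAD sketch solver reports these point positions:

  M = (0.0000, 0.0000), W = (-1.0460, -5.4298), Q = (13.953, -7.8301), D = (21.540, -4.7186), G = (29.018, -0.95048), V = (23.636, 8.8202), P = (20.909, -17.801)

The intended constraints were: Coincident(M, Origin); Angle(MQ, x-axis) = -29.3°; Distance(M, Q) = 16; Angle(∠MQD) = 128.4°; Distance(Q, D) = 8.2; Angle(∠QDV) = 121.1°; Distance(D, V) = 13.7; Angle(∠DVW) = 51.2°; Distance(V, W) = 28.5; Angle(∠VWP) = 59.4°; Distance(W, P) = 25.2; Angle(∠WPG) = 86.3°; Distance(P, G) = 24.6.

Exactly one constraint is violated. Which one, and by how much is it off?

Distance(P, G) = 24.6 — off by 5.90.

M = (0.00, 0.00) ✓; MQ at -29.30° ✓; |MQ| = 16.00 ✓; ∠MQD = 128.4° ✓; |QD| = 8.200 ✓; ∠QDV = 121.1° ✓; |DV| = 13.70 ✓; ∠DVW = 51.20° ✓; |VW| = 28.50 ✓; ∠VWP = 59.40° ✓; |WP| = 25.20 ✓; ∠WPG = 86.30° ✓; |PG| = 18.70 ✗.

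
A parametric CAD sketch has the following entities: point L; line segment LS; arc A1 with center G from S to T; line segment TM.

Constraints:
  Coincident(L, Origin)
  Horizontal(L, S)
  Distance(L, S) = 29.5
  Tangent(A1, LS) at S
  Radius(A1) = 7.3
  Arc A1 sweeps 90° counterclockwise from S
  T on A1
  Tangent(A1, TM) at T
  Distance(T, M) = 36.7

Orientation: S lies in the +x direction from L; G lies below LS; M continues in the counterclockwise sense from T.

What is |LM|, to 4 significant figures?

49.28

On A1, S sits at bearing 90° from G; a 90° counterclockwise sweep puts T at bearing 180°, so T = G + 7.3·(cos 180°, sin 180°) = (22.20, -7.300). The tangent condition forces GT to be normal to TM, so TM runs along (−sin 180°, cos 180°); with |TM| = 36.7, M = (22.20, -44.00). Then |LM| = |M − L| = 49.28.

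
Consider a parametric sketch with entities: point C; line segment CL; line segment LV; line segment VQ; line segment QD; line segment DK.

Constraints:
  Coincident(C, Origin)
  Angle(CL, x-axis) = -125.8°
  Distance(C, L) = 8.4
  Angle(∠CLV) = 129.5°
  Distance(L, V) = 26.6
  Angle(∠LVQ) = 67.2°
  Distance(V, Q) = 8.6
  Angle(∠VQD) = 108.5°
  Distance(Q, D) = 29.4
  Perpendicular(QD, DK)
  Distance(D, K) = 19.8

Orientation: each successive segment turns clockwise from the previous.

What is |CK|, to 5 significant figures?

20.517

C is at the origin; CL runs at -125.8° with length 8.4, so L = (-4.9136, -6.8129). ∠CLV = 129.5° gives LV at -176.30° from the x-axis; with |LV| = 26.6, V = (-31.458, -8.5295). ∠LVQ = 67.2° gives VQ at 70.900° from the x-axis; with |VQ| = 8.6, Q = (-28.644, -0.40293). ∠VQD = 108.5° gives QD at -0.60000° from the x-axis; with |QD| = 29.4, D = (0.75426, -0.71081). QD ⟂ DK, so DK runs at -90.600°; with |DK| = 19.8, K = (0.54692, -20.510). Then |CK| = |K − C| = 20.517.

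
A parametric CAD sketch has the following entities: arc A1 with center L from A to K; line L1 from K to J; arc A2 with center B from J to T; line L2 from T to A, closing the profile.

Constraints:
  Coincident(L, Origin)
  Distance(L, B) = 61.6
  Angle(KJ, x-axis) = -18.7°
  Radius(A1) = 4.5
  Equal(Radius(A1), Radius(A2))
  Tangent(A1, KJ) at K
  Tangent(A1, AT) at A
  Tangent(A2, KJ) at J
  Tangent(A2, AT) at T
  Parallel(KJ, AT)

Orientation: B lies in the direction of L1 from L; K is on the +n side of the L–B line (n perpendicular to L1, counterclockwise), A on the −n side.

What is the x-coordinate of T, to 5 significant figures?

56.905

The slot axis is L1's direction at -18.7°, so u = (cos -18.7°, sin -18.7°) = (0.94721, -0.32061) and n = (−sin -18.7°, cos -18.7°) = (0.32061, 0.94721). L is at the origin and B lies 61.6 along u from L, so B = 61.6·u = (58.348, -19.750). Tangency of A1 to both parallel lines with radius 4.5 puts K and A at L ± 4.5·n: K = (1.4428, 4.2624), A = (-1.4428, -4.2624). Equal radii place J and T the same way about B: J = B + 4.5·n = (59.791, -15.487), T = B − 4.5·n = (56.905, -24.012). So T.x = 56.905.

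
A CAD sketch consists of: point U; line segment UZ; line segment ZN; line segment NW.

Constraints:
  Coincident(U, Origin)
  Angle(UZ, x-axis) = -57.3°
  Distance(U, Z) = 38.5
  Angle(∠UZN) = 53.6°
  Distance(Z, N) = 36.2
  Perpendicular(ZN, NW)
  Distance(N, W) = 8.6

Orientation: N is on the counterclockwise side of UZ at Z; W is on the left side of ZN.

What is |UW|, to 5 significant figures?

26.068

U is at the origin; UZ runs at -57.3° with length 38.5, so Z = 38.5·(cos -57.3°, sin -57.3°) = (20.799, -32.398). ∠UZN = 53.6°, so ZN runs at -57.3° + (180° − 53.6°) = 69.100° from the x-axis; with |ZN| = 36.2, N = Z + 36.2·(cos 69.100°, sin 69.100°) = (33.713, 1.4200). ZN ⟂ NW; with |NW| = 8.6 on the left of ZN, W = N + 8.6·(-0.93420, 0.35674) = (25.679, 4.4880). Then |UW| = |W − U| = 26.068.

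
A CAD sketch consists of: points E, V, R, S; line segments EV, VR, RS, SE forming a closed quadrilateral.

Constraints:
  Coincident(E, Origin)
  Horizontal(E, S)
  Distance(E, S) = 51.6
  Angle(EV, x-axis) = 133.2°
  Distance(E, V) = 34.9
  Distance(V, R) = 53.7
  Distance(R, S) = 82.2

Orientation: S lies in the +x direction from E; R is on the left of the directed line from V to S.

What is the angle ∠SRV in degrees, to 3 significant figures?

68.1°

Checks: |VR| = 53.70 ✓; |RS| = 82.20 ✓.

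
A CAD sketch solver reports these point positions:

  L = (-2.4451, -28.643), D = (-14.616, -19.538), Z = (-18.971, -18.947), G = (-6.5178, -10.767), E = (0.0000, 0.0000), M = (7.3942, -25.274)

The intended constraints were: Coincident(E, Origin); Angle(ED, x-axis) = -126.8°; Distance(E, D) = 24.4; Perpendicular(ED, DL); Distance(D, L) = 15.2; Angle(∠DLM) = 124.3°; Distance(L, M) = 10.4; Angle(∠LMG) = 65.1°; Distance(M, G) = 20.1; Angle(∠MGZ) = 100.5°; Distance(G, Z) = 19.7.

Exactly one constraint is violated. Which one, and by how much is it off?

Distance(G, Z) = 19.7 — off by 4.80.

E = (0.00, 0.00) ✓; ED at -126.8° ✓; |ED| = 24.40 ✓; ∠(ED, DL) = 90.00° ✓; |DL| = 15.20 ✓; ∠DLM = 124.3° ✓; |LM| = 10.40 ✓; ∠LMG = 65.10° ✓; |MG| = 20.10 ✓; ∠MGZ = 100.5° ✓; |GZ| = 14.90 ✗.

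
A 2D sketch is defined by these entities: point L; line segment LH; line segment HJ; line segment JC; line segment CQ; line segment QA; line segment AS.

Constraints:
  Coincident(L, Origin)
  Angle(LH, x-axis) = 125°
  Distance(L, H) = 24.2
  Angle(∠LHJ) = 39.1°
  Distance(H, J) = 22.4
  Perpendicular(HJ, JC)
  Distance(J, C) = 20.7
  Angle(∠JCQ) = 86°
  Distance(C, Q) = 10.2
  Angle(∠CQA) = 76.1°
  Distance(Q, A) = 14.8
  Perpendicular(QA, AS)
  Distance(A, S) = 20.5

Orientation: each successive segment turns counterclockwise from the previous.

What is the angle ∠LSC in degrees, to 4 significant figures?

21.56°

∠CQA = 76.1° gives QA at -166.2° from the x-axis; with |QA| = 14.8, A = (-9.190, 2.670). QA ⟂ AS, so AS runs at -76.20°; with |AS| = 20.5, S = (-4.300, -17.24). Then cos ∠LSC = SL·SC / (|SL||SC|), giving 21.56°.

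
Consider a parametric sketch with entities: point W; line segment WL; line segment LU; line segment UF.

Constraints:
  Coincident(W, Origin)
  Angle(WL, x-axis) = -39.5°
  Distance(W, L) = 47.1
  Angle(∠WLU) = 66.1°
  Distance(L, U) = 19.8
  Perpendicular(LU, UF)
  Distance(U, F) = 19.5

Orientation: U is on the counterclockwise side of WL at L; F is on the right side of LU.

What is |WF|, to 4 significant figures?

62.57

W is at the origin; WL runs at -39.5° with length 47.1, so L = 47.1·(cos -39.5°, sin -39.5°) = (36.34, -29.96). ∠WLU = 66.1°, so LU runs at -39.5° + (180° − 66.1°) = 74.40° from the x-axis; with |LU| = 19.8, U = L + 19.8·(cos 74.40°, sin 74.40°) = (41.67, -10.89). The perpendicularity gives UF at right angles to LU; with |UF| = 19.5 on the right of LU, F = U + 19.5·(0.9632, -0.2689) = (60.45, -16.13). Then |WF| = |F − W| = 62.57.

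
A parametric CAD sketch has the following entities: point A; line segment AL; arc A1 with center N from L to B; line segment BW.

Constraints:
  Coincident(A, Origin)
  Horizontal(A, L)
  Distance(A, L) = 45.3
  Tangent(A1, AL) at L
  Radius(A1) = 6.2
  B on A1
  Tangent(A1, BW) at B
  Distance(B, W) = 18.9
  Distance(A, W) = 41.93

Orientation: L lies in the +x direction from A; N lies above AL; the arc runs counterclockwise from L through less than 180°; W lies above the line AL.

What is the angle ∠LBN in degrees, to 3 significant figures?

20.2°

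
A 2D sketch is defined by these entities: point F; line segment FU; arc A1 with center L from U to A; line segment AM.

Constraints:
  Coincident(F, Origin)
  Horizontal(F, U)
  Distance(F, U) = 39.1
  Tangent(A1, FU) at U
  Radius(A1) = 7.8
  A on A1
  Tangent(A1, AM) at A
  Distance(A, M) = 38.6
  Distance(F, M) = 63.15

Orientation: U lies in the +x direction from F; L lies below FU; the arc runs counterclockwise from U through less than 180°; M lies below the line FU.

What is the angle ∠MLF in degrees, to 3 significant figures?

106°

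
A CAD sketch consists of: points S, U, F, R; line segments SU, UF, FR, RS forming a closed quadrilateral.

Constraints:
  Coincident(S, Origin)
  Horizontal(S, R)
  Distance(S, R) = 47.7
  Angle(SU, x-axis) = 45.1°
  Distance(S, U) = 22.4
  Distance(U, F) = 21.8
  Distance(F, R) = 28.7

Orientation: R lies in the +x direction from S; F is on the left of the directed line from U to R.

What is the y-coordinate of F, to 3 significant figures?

25.8

S is at the origin; S and R share the same y with |SR| = 47.7 and R in +x, so R = (47.7, 0). SU runs at 45.1° with |SU| = 22.4, so U = (15.8, 15.9). F is determined by |UF| = 21.8 and |FR| = 28.7 together: it lies at the intersection of circle(U, 21.8) and circle(R, 28.7). With |UR| = 35.6, the foot of the radical line on UR is 12.9 from U and the perpendicular offset is √(21.8² − 12.9²) = 17.6. Taking the left-of-UR solution: F = (35.2, 25.8).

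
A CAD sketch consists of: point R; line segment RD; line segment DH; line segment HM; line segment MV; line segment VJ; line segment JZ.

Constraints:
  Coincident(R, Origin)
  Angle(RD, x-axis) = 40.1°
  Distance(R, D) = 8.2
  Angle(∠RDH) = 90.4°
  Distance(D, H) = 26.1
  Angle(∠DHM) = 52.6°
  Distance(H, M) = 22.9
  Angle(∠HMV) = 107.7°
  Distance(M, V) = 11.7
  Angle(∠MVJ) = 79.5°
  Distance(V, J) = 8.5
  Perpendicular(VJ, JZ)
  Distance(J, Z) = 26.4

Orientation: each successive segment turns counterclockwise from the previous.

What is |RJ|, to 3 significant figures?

5.66

R is at the origin; RD runs at 40.1° with length 8.2, so D = (6.27, 5.28). ∠RDH = 90.4° gives DH at 130° from the x-axis; with |DH| = 26.1, H = (-10.4, 25.4). ∠DHM = 52.6° gives HM at -103° from the x-axis; with |HM| = 22.9, M = (-15.5, 3.04). ∠HMV = 107.7° gives MV at -30.6° from the x-axis; with |MV| = 11.7, V = (-5.44, -2.91). ∠MVJ = 79.5° gives VJ at 69.9° from the x-axis; with |VJ| = 8.5, J = (-2.52, 5.07). Then |RJ| = |J − R| = 5.66.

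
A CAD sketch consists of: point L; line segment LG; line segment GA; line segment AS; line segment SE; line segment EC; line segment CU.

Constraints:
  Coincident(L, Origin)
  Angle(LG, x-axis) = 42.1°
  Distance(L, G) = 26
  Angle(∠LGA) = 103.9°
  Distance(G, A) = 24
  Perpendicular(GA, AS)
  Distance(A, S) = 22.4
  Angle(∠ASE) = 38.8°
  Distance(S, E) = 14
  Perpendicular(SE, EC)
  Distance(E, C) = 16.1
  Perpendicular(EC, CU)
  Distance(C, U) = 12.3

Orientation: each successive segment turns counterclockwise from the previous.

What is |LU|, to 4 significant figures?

44.09

SE ⟂ EC, so EC runs at 79.40°; with |EC| = 16.1, C = (4.932, 41.25). EC ⟂ CU, so CU runs at 169.4°; with |CU| = 12.3, U = (-7.158, 43.51). Then |LU| = |U − L| = 44.09.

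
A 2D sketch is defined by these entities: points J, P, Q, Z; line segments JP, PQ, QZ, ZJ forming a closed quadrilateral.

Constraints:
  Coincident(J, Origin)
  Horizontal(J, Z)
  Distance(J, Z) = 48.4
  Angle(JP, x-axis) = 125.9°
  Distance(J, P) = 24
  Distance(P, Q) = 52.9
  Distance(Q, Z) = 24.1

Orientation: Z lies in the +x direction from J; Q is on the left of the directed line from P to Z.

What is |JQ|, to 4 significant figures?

44.61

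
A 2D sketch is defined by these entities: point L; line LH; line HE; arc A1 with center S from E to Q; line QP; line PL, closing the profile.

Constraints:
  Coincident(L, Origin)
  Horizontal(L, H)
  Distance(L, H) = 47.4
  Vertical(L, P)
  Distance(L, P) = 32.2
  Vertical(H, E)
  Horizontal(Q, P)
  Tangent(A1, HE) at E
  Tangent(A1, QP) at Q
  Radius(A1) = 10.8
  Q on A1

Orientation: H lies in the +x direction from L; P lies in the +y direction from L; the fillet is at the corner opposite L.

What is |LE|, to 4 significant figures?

52.01

The virtual corner opposite L is at (47.40, 32.20). Tangency of A1 to HE means the radius SE is perpendicular to HE and the tangent condition forces SQ to be normal to QP, with radius 10.8, so the center S sits 10.8 in from both sides at S = (36.60, 21.40). That places the tangent points at E = (47.40, 21.40) on HE and Q = (36.60, 32.20) on QP. Then |LE| = |E − L| = 52.01.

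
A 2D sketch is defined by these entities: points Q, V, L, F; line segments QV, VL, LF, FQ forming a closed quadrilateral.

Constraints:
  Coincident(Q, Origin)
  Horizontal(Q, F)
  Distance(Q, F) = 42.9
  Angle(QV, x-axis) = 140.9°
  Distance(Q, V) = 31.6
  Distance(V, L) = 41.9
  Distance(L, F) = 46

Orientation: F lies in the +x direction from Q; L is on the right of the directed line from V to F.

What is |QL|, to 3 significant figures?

14.6

Checks: |VL| = 41.90 ✓; |LF| = 46.00 ✓.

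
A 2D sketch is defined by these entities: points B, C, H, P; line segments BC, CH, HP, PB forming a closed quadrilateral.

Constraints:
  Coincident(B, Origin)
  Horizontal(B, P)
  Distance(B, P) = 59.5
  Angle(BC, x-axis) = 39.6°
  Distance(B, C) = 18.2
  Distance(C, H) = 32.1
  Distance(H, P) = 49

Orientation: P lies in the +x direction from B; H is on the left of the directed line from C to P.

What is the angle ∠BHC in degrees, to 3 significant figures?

7.23°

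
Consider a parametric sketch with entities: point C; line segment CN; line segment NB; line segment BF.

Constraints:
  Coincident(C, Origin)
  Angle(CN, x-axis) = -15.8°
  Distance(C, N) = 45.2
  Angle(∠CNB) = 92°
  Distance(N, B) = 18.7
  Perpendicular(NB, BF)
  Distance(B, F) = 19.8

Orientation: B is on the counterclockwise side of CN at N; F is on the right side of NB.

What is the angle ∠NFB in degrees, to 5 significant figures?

43.363°

C is at the origin; CN runs at -15.8° with length 45.2, so N = 45.2·(cos -15.8°, sin -15.8°) = (43.492, -12.307). ∠CNB = 92.0°, so NB runs at -15.8° + (180° − 92.0°) = 72.200° from the x-axis; with |NB| = 18.7, B = N + 18.7·(cos 72.200°, sin 72.200°) = (49.209, 5.4978). NB ⟂ BF; with |BF| = 19.8 on the right of NB, F = B + 19.8·(0.95213, -0.30570) = (68.061, -0.55501). Then cos ∠NFB = FN·FB / (|FN||FB|), giving 43.363°.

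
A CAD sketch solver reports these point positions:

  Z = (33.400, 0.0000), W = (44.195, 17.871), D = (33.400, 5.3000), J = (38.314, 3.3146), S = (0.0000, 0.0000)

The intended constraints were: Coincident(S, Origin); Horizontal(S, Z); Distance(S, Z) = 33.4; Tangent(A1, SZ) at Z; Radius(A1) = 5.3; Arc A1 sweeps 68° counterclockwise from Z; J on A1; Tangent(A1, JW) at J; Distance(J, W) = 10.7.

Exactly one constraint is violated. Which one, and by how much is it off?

Distance(J, W) = 10.7 — off by 5.00.

S = (0.00, 0.00) ✓; S.y = 0.00, Z.y = 0.00 ✓; |SZ| = 33.40 ✓; ∠(DZ, ZS) = 90.00° ✓; |DZ| = 5.300 ✓; bearing(D→J) − bearing(D→Z) = 68.00° ✓; |DJ| = 5.300 ✓; ∠(DJ, JW) = 90.00° ✓; |JW| = 15.70 ✗.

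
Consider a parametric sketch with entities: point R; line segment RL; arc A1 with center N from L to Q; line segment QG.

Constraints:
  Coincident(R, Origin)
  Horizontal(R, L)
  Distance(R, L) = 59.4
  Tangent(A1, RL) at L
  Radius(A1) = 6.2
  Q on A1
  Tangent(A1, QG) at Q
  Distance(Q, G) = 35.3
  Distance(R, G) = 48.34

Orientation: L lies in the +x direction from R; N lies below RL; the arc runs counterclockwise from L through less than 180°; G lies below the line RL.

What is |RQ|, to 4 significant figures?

54.22

Checks: |NQ| = 6.200 ✓; ∠(NQ, QG) = 90.00° ✓; |QG| = 35.30 ✓; |RG| = 48.34 ✓.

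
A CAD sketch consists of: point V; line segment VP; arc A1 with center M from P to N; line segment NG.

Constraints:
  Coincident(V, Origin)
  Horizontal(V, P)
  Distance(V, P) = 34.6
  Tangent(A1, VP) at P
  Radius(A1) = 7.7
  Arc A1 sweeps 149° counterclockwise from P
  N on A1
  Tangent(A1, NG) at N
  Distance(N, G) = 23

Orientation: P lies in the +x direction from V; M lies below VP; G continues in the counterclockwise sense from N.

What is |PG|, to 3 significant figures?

30.5

V is at the origin; VP is horizontal with |VP| = 34.6 and P on the +x side, so P = (34.6, 0.00). The tangent condition forces MP to be normal to VP, so M = P + (0, -7.7) = (34.6, -7.70). On A1, P sits at bearing 90° from M; a 149° counterclockwise sweep puts N at bearing 239°, so N = M + 7.7·(cos 239°, sin 239°) = (30.6, -14.3). Tangency of A1 to NG means the radius MN is perpendicular to NG, so NG runs along (−sin 239°, cos 239°); with |NG| = 23.0, G = (50.3, -26.1). Then |PG| = |G − P| = 30.5.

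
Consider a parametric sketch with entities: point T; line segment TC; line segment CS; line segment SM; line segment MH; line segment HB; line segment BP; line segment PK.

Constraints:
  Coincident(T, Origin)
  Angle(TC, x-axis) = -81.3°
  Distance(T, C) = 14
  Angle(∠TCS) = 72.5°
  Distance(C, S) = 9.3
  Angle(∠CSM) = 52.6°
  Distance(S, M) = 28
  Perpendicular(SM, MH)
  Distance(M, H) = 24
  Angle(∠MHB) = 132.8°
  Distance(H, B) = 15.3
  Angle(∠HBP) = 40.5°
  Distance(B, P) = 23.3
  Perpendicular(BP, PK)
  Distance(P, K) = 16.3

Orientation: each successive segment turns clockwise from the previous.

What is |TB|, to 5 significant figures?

38.584

T is at the origin; TC runs at -81.3° with length 14.0, so C = (2.1177, -13.839). ∠TCS = 72.5° gives CS at 171.20° from the x-axis; with |CS| = 9.3, S = (-7.0729, -12.416). ∠CSM = 52.6° gives SM at 43.800° from the x-axis; with |SM| = 28.0, M = (13.136, 6.9639). The perpendicularity gives MH at right angles to SM, so MH runs at -46.200°; with |MH| = 24.0, H = (29.748, -10.358). ∠MHB = 132.8° gives HB at -93.400° from the x-axis; with |HB| = 15.3, B = (28.840, -25.631). Then |TB| = |B − T| = 38.584.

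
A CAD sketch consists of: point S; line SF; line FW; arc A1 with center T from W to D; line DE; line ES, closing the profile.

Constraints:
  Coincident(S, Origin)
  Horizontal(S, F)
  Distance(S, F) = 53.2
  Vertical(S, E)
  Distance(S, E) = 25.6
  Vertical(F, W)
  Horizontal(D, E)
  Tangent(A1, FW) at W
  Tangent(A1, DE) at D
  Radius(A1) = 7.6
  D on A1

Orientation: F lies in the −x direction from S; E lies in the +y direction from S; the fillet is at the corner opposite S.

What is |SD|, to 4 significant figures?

52.29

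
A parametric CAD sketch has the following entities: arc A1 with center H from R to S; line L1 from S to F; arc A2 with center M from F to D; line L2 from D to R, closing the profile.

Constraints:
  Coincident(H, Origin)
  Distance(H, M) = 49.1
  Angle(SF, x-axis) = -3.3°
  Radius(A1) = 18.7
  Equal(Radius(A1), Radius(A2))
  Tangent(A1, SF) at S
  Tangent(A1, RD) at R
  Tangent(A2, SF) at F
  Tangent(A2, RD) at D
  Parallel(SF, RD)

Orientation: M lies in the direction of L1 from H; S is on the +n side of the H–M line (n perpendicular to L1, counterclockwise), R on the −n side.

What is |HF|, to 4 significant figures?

52.54

The slot axis is L1's direction at -3.3°, so u = (cos -3.3°, sin -3.3°) = (0.9983, -0.05756) and n = (−sin -3.3°, cos -3.3°) = (0.05756, 0.9983). H is at the origin and M lies 49.1 along u from H, so M = 49.1·u = (49.02, -2.826). Tangency of A1 to both parallel lines with radius 18.7 puts S and R at H ± 18.7·n: S = (1.076, 18.67), R = (-1.076, -18.67). Equal radii place F and D the same way about M: F = M + 18.7·n = (50.10, 15.84), D = M − 18.7·n = (47.94, -21.50). Then |HF| = |F − H| = 52.54.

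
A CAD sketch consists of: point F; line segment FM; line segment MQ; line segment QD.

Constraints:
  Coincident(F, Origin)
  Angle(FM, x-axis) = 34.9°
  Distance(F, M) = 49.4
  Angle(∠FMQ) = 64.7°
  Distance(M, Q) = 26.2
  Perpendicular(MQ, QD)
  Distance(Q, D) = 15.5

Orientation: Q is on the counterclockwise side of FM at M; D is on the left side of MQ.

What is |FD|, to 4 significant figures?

29.60

F is at the origin; FM runs at 34.9° with length 49.4, so M = 49.4·(cos 34.9°, sin 34.9°) = (40.52, 28.26). ∠FMQ = 64.7°, so MQ runs at 34.9° + (180° − 64.7°) = 150.2° from the x-axis; with |MQ| = 26.2, Q = M + 26.2·(cos 150.2°, sin 150.2°) = (17.78, 41.28). MQ is perpendicular to QD; with |QD| = 15.5 on the left of MQ, D = Q + 15.5·(-0.4970, -0.8678) = (10.08, 27.83). Then |FD| = |D − F| = 29.60.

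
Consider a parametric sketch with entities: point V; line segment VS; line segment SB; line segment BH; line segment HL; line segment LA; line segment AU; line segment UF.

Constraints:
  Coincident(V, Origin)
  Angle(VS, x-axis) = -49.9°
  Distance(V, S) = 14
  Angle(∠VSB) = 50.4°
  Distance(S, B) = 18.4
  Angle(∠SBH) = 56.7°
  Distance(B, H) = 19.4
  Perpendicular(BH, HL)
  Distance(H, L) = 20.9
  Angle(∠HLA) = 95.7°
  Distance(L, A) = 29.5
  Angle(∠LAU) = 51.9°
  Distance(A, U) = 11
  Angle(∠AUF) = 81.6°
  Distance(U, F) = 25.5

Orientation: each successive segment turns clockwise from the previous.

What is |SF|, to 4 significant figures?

16.64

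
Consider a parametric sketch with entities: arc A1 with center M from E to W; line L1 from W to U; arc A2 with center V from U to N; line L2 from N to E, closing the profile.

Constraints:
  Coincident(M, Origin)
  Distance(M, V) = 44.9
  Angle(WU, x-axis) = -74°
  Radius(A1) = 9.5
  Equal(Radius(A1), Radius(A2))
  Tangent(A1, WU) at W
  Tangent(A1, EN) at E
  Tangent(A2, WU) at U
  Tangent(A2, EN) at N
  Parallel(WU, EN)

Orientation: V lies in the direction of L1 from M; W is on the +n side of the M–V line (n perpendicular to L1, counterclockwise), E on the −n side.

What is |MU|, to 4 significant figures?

45.89

The slot axis is L1's direction at -74.0°, so u = (cos -74.0°, sin -74.0°) = (0.2756, -0.9613) and n = (−sin -74.0°, cos -74.0°) = (0.9613, 0.2756). M is at the origin and V lies 44.9 along u from M, so V = 44.9·u = (12.38, -43.16). Tangency of A1 to both parallel lines with radius 9.5 puts W and E at M ± 9.5·n: W = (9.132, 2.619), E = (-9.132, -2.619). Equal radii place U and N the same way about V: U = V + 9.5·n = (21.51, -40.54), N = V − 9.5·n = (3.244, -45.78). Then |MU| = |U − M| = 45.89.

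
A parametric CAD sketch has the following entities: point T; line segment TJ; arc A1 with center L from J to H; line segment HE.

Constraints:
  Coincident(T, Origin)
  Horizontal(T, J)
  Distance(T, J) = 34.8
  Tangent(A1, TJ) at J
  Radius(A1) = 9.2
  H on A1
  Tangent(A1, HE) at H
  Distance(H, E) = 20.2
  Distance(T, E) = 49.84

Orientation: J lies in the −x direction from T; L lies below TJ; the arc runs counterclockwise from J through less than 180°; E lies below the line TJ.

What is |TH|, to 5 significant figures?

45.194

Checks: T.y = 0.00, J.y = 0.00 ✓; |LH| = 9.200 ✓; ∠(LH, HE) = 90.00° ✓; |HE| = 20.20 ✓; |TE| = 49.84 ✓.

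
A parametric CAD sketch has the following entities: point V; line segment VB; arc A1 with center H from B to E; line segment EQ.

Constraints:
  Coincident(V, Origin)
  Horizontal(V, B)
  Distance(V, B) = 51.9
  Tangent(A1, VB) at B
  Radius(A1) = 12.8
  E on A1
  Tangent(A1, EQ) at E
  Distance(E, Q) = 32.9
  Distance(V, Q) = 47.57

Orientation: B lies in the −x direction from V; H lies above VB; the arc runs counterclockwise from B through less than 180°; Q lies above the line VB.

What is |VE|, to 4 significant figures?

40.82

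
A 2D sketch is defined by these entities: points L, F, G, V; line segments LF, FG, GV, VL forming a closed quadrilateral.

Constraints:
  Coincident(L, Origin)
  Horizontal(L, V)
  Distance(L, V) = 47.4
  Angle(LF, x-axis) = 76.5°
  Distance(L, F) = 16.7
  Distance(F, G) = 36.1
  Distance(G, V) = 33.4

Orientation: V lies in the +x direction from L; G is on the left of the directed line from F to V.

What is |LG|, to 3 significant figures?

48.3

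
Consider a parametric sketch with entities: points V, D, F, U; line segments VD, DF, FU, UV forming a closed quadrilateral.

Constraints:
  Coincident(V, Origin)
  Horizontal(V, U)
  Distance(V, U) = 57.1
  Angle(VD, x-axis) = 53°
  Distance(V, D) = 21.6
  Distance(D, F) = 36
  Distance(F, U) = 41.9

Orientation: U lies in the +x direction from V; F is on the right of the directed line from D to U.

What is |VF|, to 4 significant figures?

26.55

Checks: |DF| = 36.00 ✓; |FU| = 41.90 ✓.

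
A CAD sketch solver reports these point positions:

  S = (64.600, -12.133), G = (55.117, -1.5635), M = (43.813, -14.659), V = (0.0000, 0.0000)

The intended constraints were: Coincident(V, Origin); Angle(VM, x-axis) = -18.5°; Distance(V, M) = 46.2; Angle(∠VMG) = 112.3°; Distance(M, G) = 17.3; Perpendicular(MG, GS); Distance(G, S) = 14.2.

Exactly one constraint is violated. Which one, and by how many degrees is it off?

Perpendicular(MG, GS) — off by 7.30°.

V = (0.00, 0.00) ✓; VM at -18.50° ✓; |VM| = 46.20 ✓; ∠VMG = 112.3° ✓; |MG| = 17.30 ✓; ∠(MG, GS) = 97.30° ✗; |GS| = 14.20 ✓.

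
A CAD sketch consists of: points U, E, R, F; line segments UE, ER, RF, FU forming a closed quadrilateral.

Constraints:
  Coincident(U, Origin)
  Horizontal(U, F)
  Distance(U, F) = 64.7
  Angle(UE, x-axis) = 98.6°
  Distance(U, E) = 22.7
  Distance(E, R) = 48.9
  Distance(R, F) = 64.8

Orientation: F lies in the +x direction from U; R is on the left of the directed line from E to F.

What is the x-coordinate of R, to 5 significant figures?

32.148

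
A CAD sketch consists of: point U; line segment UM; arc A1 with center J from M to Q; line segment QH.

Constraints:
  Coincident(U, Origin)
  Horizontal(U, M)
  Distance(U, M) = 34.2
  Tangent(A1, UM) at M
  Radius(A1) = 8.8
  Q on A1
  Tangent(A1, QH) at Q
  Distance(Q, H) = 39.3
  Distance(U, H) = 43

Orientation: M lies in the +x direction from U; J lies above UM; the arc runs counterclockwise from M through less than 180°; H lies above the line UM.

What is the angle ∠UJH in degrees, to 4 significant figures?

68.99°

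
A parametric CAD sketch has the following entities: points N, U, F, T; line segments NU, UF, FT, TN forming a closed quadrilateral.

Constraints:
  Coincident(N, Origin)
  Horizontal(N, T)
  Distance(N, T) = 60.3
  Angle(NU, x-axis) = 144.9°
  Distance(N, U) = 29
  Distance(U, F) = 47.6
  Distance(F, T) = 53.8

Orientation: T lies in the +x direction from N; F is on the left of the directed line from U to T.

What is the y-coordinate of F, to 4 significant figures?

35.59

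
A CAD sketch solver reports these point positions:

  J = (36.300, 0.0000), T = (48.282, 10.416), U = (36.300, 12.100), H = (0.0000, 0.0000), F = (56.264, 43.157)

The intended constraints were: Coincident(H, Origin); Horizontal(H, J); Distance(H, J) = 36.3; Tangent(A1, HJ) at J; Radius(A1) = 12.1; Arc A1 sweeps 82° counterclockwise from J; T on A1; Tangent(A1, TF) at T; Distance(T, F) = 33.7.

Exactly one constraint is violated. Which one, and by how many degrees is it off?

Tangent(A1, TF) at T — off by 5.70°.

H = (0.00, 0.00) ✓; H.y = 0.00, J.y = 0.00 ✓; |HJ| = 36.30 ✓; ∠(UJ, JH) = 90.00° ✓; |UJ| = 12.10 ✓; bearing(U→T) − bearing(U→J) = 82.00° ✓; |UT| = 12.10 ✓; ∠(UT, TF) = 95.70° ✗; |TF| = 33.70 ✓.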